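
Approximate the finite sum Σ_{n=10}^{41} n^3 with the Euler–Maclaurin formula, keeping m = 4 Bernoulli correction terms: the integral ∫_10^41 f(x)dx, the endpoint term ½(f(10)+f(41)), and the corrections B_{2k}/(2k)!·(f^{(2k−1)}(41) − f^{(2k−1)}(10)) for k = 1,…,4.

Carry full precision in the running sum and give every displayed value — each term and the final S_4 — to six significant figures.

S_4 ≈ 739296

The integral term ∫_10^41 x^3 dx = 703940.
½[f(10) + f(41)] = ½[1000.00 + 68921.0] = 34960.5.
Running total after boundary: 738901.
Correction k=1: B_{2}/2! · (f^{(1)}(41) − f^{(1)}(10)) = 1/12 · (5043.00 − 300.000) = 395.250.
After k=1: 739296.
Correction k=2: B_{4}/4! · (f^{(3)}(41) − f^{(3)}(10)) = −1/720 · (6.00000 − 6.00000) = 0.00000.
After k=2: 739296.
Correction k=3: B_{6}/6! · (f^{(5)}(41) − f^{(5)}(10)) = 1/30240 · (0.00000 − 0.00000) = 0.00000.
After k=3: 739296.
Correction k=4: B_{8}/8! · (f^{(7)}(41) − f^{(7)}(10)) = −1/1209600 · (0.00000 − 0.00000) = 0.00000.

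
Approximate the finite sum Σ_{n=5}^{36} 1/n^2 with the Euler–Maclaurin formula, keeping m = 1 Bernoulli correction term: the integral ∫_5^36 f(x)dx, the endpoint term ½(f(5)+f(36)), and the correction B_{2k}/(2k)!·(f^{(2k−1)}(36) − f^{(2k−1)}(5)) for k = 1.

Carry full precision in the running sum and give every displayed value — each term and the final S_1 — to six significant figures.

Integral: ∫_5^36 1/x^2 dx = 0.172222.
Boundary: ½(f(5) + f(36)) = ½(0.0400000 + 0.000771605) = 0.0203858.
Running total after boundary: 0.192608.
k=1: B_{2}/(2)! × [f^{(1)}(36) − f^{(1)}(5)] = 1/12 × (-4.28669e-05 − (-0.0160000)) = 0.00132976.

S_1 ≈ 0.193938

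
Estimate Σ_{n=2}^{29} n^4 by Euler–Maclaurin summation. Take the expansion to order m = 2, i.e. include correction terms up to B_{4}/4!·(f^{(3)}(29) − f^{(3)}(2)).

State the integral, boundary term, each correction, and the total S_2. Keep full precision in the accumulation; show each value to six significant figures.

S_2 ≈ 4.46400e+06

The integral term ∫_2^29 x^4 dx = 4.10222e+06.
½[f(2) + f(29)] = ½[16.0000 + 707281] = 353648.
So far: 4.45587e+06.
k=1: B_{2}/(2)! × [f^{(1)}(29) − f^{(1)}(2)] = 1/12 × (97556.0 − 32.0000) = 8127.00.
Partial sum through k=1: 4.46400e+06.
k=2: B_{4}/(4)! × [f^{(3)}(29) − f^{(3)}(2)] = −1/720 × (696.000 − 48.0000) = -0.900000.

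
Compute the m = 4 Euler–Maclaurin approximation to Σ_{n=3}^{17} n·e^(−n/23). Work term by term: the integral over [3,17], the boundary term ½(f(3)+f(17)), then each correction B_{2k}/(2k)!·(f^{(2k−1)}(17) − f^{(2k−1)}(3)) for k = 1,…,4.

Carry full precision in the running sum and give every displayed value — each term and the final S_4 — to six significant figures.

S_4 ≈ 90.8685

∫_3^17 x·e^(−x/23) dx evaluates to 85.5462.
Boundary: ½(f(3) + f(17)) = ½(2.63314 + 8.11799) = 5.37557.
Integral + boundary = 90.9217.
Correction k=1: B_{2}/2! · (f^{(1)}(17) − f^{(1)}(3)) = 1/12 · (0.124573 − 0.763229) = -0.0532214.
After k=1: 90.8685.
Correction k=2: B_{4}/4! · (f^{(3)}(17) − f^{(3)}(3)) = −1/720 · (0.00204089 − 0.00476117) = 3.77816e-06.
After k=2: 90.8685.
Correction k=3: B_{6}/6! · (f^{(5)}(17) − f^{(5)}(3)) = 1/30240 · (7.27087e-06 − 1.52733e-05) = -2.64629e-10.
After k=3: 90.8685.
Correction k=4: B_{8}/8! · (f^{(7)}(17) − f^{(7)}(3)) = −1/1209600 · (2.01961e-08 − 4.07301e-08) = 1.69758e-14.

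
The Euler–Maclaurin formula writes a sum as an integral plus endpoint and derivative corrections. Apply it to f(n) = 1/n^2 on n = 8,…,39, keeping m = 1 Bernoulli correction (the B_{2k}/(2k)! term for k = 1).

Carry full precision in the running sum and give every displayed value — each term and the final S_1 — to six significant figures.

Integral: ∫_8^39 1/x^2 dx = 0.0993590.
Boundary: ½(f(8) + f(39)) = ½(0.0156250 + 0.000657462) = 0.00814123.
So far: 0.107500.
Correction k=1: B_{2}/2! · (f^{(1)}(39) − f^{(1)}(8)) = 1/12 · (-3.37160e-05 − (-0.00390625)) = 0.000322711.

S_1 ≈ 0.107823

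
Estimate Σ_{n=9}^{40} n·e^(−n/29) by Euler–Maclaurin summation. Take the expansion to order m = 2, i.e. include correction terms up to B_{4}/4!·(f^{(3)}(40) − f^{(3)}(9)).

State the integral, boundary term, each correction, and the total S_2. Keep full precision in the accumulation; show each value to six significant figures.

Integral: ∫_9^40 x·e^(−x/29) dx = 304.224.
Endpoint term: (f(9) + f(40))/2 = (6.59875 + 10.0701)/2 = 8.33442.
Running total after boundary: 312.558.
k=1: B_{2}/(2)! × [f^{(1)}(40) − f^{(1)}(9)] = 1/12 × (-0.0954922 − 0.505651) = -0.0500953.
After k=1: 312.508.
k=2: B_{4}/(4)! × [f^{(3)}(40) − f^{(3)}(9)] = −1/720 × (0.000485151 − 0.00234487) = 2.58295e-06.

S_2 ≈ 312.508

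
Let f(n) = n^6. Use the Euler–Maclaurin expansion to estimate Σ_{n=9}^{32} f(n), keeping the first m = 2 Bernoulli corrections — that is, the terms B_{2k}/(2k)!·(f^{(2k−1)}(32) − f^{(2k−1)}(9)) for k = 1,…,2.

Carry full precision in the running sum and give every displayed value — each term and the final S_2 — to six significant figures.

∫_9^32 x^6 dx evaluates to 4.90785e+09.
Boundary: ½(f(9) + f(32)) = ½(531441 + 1.07374e+09) = 5.37137e+08.
So far: 5.44499e+09.
Order-1 term: 1/12 · (2.01327e+08 − 354294) = 1.67477e+07.
Partial sum through k=1: 5.46174e+09.
Order-2 term: −1/720 · (3.93216e+06 − 87480.0) = -5339.83.

S_2 ≈ 5.46173e+09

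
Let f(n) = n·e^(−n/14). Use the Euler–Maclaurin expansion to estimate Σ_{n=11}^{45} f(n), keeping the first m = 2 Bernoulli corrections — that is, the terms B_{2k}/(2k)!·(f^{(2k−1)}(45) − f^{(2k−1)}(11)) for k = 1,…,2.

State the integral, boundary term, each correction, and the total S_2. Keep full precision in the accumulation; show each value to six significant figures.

S_2 ≈ 129.731

Integral: ∫_11^45 x·e^(−x/14) dx = 126.336.
½[f(11) + f(45)] = ½[5.01373 + 1.80828] = 3.41101.
Integral + boundary = 129.747.
k=1: B_{2}/(2)! × [f^{(1)}(45) − f^{(1)}(11)] = 1/12 × (-0.0889789 − 0.0976701) = -0.0155541.
Partial sum through k=1: 129.731.
k=2: B_{4}/(4)! × [f^{(3)}(45) − f^{(3)}(11)] = −1/720 × (-4.39330e-05 − 0.00514928) = 7.21279e-06.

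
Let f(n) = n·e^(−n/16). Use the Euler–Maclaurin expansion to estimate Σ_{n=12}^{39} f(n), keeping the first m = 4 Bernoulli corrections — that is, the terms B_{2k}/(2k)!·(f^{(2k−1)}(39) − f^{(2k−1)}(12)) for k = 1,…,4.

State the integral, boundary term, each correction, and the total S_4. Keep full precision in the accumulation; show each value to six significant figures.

S_4 ≈ 139.244

∫_12^39 x·e^(−x/16) dx evaluates to 134.727.
½[f(12) + f(39)] = ½[5.66840 + 3.40778] = 4.53809.
Running total after boundary: 139.265.
Order-1 term: 1/12 · (-0.125607 − 0.118092) = -0.0203082.
After k=1: 139.244.
Order-2 term: −1/720 · (0.000191995 − 0.00415166) = 5.49953e-06.
After k=2: 139.244.
Order-3 term: 1/30240 · (3.41658e-06 − 3.06329e-05) = -9.00011e-10.
After k=3: 139.244.
Order-4 term: −1/1209600 · (2.37624e-08 − 1.75970e-07) = 1.25833e-13.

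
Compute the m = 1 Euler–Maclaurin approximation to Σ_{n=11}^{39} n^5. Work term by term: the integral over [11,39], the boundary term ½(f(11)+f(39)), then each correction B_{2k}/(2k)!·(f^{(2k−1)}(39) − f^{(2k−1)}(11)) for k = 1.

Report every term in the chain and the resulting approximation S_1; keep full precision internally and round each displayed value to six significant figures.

The integral term ∫_11^39 x^5 dx = 5.86162e+08.
½[f(11) + f(39)] = ½[161051 + 9.02242e+07] = 4.51926e+07.
Running total after boundary: 6.31355e+08.
Order-1 term: 1/12 · (1.15672e+07 − 73205.0) = 957833.

S_1 ≈ 6.32312e+08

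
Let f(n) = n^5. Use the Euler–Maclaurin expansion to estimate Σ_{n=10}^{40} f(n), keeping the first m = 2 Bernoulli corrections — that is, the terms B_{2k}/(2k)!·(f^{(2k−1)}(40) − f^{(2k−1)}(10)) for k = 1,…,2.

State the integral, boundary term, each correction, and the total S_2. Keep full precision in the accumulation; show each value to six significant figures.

S_2 ≈ 7.34812e+08

Integral: ∫_10^40 x^5 dx = 6.82500e+08.
½[f(10) + f(40)] = ½[100000 + 1.02400e+08] = 5.12500e+07.
So far: 7.33750e+08.
k=1: B_{2}/(2)! × [f^{(1)}(40) − f^{(1)}(10)] = 1/12 × (1.28000e+07 − 50000.0) = 1.06250e+06.
After k=1: 7.34812e+08.
k=2: B_{4}/(4)! × [f^{(3)}(40) − f^{(3)}(10)] = −1/720 × (96000.0 − 6000.00) = -125.000.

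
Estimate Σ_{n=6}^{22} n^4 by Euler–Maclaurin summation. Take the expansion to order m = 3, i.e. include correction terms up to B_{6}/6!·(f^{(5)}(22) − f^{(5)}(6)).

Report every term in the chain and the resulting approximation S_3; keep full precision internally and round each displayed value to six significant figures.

S_3 ≈ 1.15042e+06

∫_6^22 x^4 dx evaluates to 1.02917e+06.
Boundary: ½(f(6) + f(22)) = ½(1296.00 + 234256) = 117776.
So far: 1.14695e+06.
Correction k=1: B_{2}/2! · (f^{(1)}(22) − f^{(1)}(6)) = 1/12 · (42592.0 − 864.000) = 3477.33.
Partial sum through k=1: 1.15042e+06.
Correction k=2: B_{4}/4! · (f^{(3)}(22) − f^{(3)}(6)) = −1/720 · (528.000 − 144.000) = -0.533333.
Partial sum through k=2: 1.15042e+06.
Correction k=3: B_{6}/6! · (f^{(5)}(22) − f^{(5)}(6)) = 1/30240 · (0.00000 − 0.00000) = 0.00000.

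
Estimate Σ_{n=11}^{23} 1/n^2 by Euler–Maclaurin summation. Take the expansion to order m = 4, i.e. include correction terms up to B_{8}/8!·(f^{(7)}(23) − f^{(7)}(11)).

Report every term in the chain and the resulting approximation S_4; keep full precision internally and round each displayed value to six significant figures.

The integral term ∫_11^23 1/x^2 dx = 0.0474308.
Endpoint term: (f(11) + f(23))/2 = (0.00826446 + 0.00189036)/2 = 0.00507741.
Running total after boundary: 0.0525082.
Order-1 term: 1/12 · (-0.000164379 − (-0.00150263)) = 0.000111521.
Partial sum through k=1: 0.0526198.
Order-2 term: −1/720 · (-3.72883e-06 − (-0.000149021)) = -2.01795e-07.
Partial sum through k=2: 0.0526196.
Order-3 term: 1/30240 · (-2.11465e-07 − (-3.69474e-05)) = 1.21481e-09.
Partial sum through k=3: 0.0526196.
Order-4 term: −1/1209600 · (-2.23857e-08 − (-1.70996e-05)) = -1.41181e-11.

S_4 ≈ 0.0526196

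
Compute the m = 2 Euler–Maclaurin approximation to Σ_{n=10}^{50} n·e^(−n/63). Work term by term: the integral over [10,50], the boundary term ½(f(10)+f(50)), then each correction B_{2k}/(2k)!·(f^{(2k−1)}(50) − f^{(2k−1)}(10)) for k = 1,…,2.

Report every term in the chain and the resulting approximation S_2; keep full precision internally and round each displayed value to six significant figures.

Integral: ∫_10^50 x·e^(−x/63) dx = 704.842.
½[f(10) + f(50)] = ½[8.53227 + 22.6095] = 15.5709.
So far: 720.413.
k=1: B_{2}/(2)! × [f^{(1)}(50) − f^{(1)}(10)] = 1/12 × (0.0933092 − 0.717794) = -0.0520404.
Running total after k=1: 720.361.
k=2: B_{4}/(4)! × [f^{(3)}(50) − f^{(3)}(10)] = −1/720 × (0.000251371 − 0.000610795) = 4.99201e-07.

S_2 ≈ 720.361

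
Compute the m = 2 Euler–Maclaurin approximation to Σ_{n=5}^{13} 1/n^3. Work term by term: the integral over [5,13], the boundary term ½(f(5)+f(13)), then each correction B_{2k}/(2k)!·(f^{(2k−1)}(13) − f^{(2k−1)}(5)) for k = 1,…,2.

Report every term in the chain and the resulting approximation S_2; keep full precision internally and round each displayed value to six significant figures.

S_2 ≈ 0.0216549

Integral: ∫_5^13 1/x^3 dx = 0.0170414.
Boundary: ½(f(5) + f(13)) = ½(0.00800000 + 0.000455166) = 0.00422758.
Integral + boundary = 0.0212690.
Correction k=1: B_{2}/2! · (f^{(1)}(13) − f^{(1)}(5)) = 1/12 · (-0.000105038 − (-0.00480000)) = 0.000391247.
After k=1: 0.0216602.
Correction k=2: B_{4}/4! · (f^{(3)}(13) − f^{(3)}(5)) = −1/720 · (-1.24306e-05 − (-0.00384000)) = -5.31607e-06.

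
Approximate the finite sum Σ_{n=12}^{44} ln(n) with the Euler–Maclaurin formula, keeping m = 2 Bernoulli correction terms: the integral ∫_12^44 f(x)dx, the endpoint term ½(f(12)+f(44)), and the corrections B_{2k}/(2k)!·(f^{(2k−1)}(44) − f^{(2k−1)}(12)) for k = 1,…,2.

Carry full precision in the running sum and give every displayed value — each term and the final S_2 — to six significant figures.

Integral: ∫_12^44 ln(x) dx = 104.685.
Boundary: ½(f(12) + f(44)) = ½(2.48491 + 3.78419) = 3.13455.
So far: 107.820.
Order-1 term: 1/12 · (0.0227273 − 0.0833333) = -0.00505051.
Running total after k=1: 107.815.
Order-2 term: −1/720 · (2.34786e-05 − 0.00115741) = 1.57490e-06.

S_2 ≈ 107.815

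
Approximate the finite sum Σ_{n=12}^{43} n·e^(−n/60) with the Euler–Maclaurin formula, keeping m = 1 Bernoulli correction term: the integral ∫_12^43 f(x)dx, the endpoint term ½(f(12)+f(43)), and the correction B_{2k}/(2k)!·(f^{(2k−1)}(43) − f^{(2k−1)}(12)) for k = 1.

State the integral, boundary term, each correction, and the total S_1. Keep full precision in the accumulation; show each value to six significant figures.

∫_12^43 x·e^(−x/60) dx evaluates to 518.744.
½[f(12) + f(43)] = ½[9.82477 + 21.0002] = 15.4125.
Integral + boundary = 534.157.
Order-1 term: 1/12 · (0.138374 − 0.654985) = -0.0430509.

S_1 ≈ 534.114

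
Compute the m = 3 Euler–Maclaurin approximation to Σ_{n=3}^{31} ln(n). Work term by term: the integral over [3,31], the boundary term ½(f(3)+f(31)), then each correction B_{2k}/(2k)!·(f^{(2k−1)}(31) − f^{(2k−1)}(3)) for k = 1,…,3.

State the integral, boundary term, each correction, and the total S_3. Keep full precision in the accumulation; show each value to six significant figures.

∫_3^31 ln(x) dx evaluates to 75.1578.
Boundary: ½(f(3) + f(31)) = ½(1.09861 + 3.43399) = 2.26630.
Integral + boundary = 77.4241.
Correction k=1: B_{2}/2! · (f^{(1)}(31) − f^{(1)}(3)) = 1/12 · (0.0322581 − 0.333333) = -0.0250896.
Partial sum through k=1: 77.3990.
Correction k=2: B_{4}/4! · (f^{(3)}(31) − f^{(3)}(3)) = −1/720 · (6.71344e-05 − 0.0740741) = 0.000102787.
Partial sum through k=2: 77.3991.
Correction k=3: B_{6}/6! · (f^{(5)}(31) − f^{(5)}(3)) = 1/30240 · (8.38306e-07 − 0.0987654) = -3.26602e-06.

S_3 ≈ 77.3991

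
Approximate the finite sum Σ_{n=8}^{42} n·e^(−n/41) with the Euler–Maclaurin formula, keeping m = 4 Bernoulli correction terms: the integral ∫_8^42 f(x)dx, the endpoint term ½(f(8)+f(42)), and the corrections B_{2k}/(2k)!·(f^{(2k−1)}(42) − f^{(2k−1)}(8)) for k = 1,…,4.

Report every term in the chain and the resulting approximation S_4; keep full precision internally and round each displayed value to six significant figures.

S_4 ≈ 441.918

The integral term ∫_8^42 x·e^(−x/41) dx = 431.144.
Endpoint term: (f(8) + f(42))/2 = (6.58187 + 15.0786)/2 = 10.8303.
Integral + boundary = 441.974.
k=1: B_{2}/(2)! × [f^{(1)}(42) − f^{(1)}(8)] = 1/12 × (-0.00875647 − 0.662201) = -0.0559131.
Partial sum through k=1: 441.918.
k=2: B_{4}/(4)! × [f^{(3)}(42) − f^{(3)}(8)] = −1/720 × (0.000421936 − 0.00137280) = 1.32064e-06.
Partial sum through k=2: 441.918.
k=3: B_{6}/(6)! × [f^{(5)}(42) − f^{(5)}(8)] = 1/30240 × (5.05105e-07 − 1.39896e-06) = -2.95588e-11.
Partial sum through k=3: 441.918.
k=4: B_{8}/(8)! × [f^{(7)}(42) − f^{(7)}(8)] = −1/1209600 × (4.51640e-10 − 1.17863e-09) = 6.01016e-16.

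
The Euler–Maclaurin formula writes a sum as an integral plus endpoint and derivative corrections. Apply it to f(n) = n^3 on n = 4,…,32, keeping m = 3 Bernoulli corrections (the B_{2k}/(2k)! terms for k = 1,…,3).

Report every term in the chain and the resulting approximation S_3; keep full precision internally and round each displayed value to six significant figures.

S_3 ≈ 278748

The integral term ∫_4^32 x^3 dx = 262080.
Boundary: ½(f(4) + f(32)) = ½(64.0000 + 32768.0) = 16416.0.
So far: 278496.
Order-1 term: 1/12 · (3072.00 − 48.0000) = 252.000.
Running total after k=1: 278748.
Order-2 term: −1/720 · (6.00000 − 6.00000) = 0.00000.
Running total after k=2: 278748.
Order-3 term: 1/30240 · (0.00000 − 0.00000) = 0.00000.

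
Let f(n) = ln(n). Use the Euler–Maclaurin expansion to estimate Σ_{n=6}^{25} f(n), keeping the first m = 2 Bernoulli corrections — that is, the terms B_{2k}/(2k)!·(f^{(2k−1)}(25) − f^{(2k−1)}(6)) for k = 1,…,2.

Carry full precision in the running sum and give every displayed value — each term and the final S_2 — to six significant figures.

Integral: ∫_6^25 ln(x) dx = 50.7213.
Endpoint term: (f(6) + f(25))/2 = (1.79176 + 3.21888)/2 = 2.50532.
Running total after boundary: 53.2267.
k=1: B_{2}/(2)! × [f^{(1)}(25) − f^{(1)}(6)] = 1/12 × (0.0400000 − 0.166667) = -0.0105556.
Running total after k=1: 53.2161.
k=2: B_{4}/(4)! × [f^{(3)}(25) − f^{(3)}(6)] = −1/720 × (0.000128000 − 0.00925926) = 1.26823e-05.

S_2 ≈ 53.2161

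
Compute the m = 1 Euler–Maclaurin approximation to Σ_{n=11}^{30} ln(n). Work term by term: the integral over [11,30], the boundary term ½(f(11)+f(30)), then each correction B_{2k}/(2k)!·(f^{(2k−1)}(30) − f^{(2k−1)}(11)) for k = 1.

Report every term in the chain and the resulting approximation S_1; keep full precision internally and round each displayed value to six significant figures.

∫_11^30 ln(x) dx evaluates to 56.6591.
½[f(11) + f(30)] = ½[2.39790 + 3.40120] = 2.89955.
So far: 59.5586.
k=1: B_{2}/(2)! × [f^{(1)}(30) − f^{(1)}(11)] = 1/12 × (0.0333333 − 0.0909091) = -0.00479798.

S_1 ≈ 59.5538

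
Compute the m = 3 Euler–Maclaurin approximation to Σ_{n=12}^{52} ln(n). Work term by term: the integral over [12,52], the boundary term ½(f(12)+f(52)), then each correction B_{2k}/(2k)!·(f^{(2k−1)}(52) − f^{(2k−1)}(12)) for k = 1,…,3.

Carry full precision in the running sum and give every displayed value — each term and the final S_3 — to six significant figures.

S_3 ≈ 138.859

Integral: ∫_12^52 ln(x) dx = 135.646.
½[f(12) + f(52)] = ½[2.48491 + 3.95124] = 3.21808.
Running total after boundary: 138.864.
Correction k=1: B_{2}/2! · (f^{(1)}(52) − f^{(1)}(12)) = 1/12 · (0.0192308 − 0.0833333) = -0.00534188.
Partial sum through k=1: 138.859.
Correction k=2: B_{4}/4! · (f^{(3)}(52) − f^{(3)}(12)) = −1/720 · (1.42239e-05 − 0.00115741) = 1.58775e-06.
Partial sum through k=2: 138.859.
Correction k=3: B_{6}/6! · (f^{(5)}(52) − f^{(5)}(12)) = 1/30240 · (6.31240e-08 − 9.64506e-05) = -3.18742e-09.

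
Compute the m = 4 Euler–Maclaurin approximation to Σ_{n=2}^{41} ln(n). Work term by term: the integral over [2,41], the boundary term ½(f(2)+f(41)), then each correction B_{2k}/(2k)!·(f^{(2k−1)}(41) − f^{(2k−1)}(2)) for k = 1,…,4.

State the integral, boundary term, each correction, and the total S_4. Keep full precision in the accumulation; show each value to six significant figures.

S_4 ≈ 114.034

∫_2^41 ln(x) dx evaluates to 111.870.
½[f(2) + f(41)] = ½[0.693147 + 3.71357] = 2.20336.
So far: 114.074.
Correction k=1: B_{2}/2! · (f^{(1)}(41) − f^{(1)}(2)) = 1/12 · (0.0243902 − 0.500000) = -0.0396341.
Partial sum through k=1: 114.034.
Correction k=2: B_{4}/4! · (f^{(3)}(41) − f^{(3)}(2)) = −1/720 · (2.90187e-05 − 0.250000) = 0.000347182.
Partial sum through k=2: 114.034.
Correction k=3: B_{6}/6! · (f^{(5)}(41) − f^{(5)}(2)) = 1/30240 · (2.07153e-07 − 0.750000) = -2.48016e-05.
Partial sum through k=3: 114.034.
Correction k=4: B_{8}/8! · (f^{(7)}(41) − f^{(7)}(2)) = −1/1209600 · (3.69697e-09 − 5.62500) = 4.65030e-06.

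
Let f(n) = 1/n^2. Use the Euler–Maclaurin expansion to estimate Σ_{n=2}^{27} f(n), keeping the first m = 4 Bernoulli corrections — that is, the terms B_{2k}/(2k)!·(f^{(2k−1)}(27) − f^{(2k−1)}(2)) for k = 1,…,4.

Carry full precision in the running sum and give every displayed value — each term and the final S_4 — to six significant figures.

S_4 ≈ 0.608553

Integral: ∫_2^27 1/x^2 dx = 0.462963.
Boundary: ½(f(2) + f(27)) = ½(0.250000 + 0.00137174) = 0.125686.
Integral + boundary = 0.588649.
Correction k=1: B_{2}/2! · (f^{(1)}(27) − f^{(1)}(2)) = 1/12 · (-0.000101611 − (-0.250000)) = 0.0208249.
Partial sum through k=1: 0.609474.
Correction k=2: B_{4}/4! · (f^{(3)}(27) − f^{(3)}(2)) = −1/720 · (-1.67260e-06 − (-0.750000)) = -0.00104166.
Partial sum through k=2: 0.608432.
Correction k=3: B_{6}/6! · (f^{(5)}(27) − f^{(5)}(2)) = 1/30240 · (-6.88313e-08 − (-5.62500)) = 0.000186012.
Partial sum through k=3: 0.608618.
Correction k=4: B_{8}/8! · (f^{(7)}(27) − f^{(7)}(2)) = −1/1209600 · (-5.28745e-09 − (-78.7500)) = -6.51042e-05.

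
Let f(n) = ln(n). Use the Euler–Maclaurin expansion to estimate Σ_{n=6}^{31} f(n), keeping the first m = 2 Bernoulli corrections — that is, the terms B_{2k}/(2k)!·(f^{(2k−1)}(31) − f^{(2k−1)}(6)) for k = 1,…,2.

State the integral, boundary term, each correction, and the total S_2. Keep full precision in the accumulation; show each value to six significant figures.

S_2 ≈ 73.3047

Integral: ∫_6^31 ln(x) dx = 70.7030.
Boundary: ½(f(6) + f(31)) = ½(1.79176 + 3.43399) = 2.61287.
So far: 73.3159.
Order-1 term: 1/12 · (0.0322581 − 0.166667) = -0.0112007.
Running total after k=1: 73.3047.
Order-2 term: −1/720 · (6.71344e-05 − 0.00925926) = 1.27668e-05.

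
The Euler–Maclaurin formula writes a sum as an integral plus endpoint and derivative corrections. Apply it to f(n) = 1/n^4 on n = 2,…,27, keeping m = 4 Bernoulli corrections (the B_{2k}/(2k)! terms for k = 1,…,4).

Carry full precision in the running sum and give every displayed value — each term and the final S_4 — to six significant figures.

The integral term ∫_2^27 1/x^4 dx = 0.0416497.
Boundary: ½(f(2) + f(27)) = ½(0.0625000 + 1.88168e-06) = 0.0312509.
So far: 0.0729007.
k=1: B_{2}/(2)! × [f^{(1)}(27) − f^{(1)}(2)] = 1/12 × (-2.78767e-07 − (-0.125000)) = 0.0104166.
After k=1: 0.0833173.
k=2: B_{4}/(4)! × [f^{(3)}(27) − f^{(3)}(2)] = −1/720 × (-1.14719e-08 − (-0.937500)) = -0.00130208.
After k=2: 0.0820152.
k=3: B_{6}/(6)! × [f^{(5)}(27) − f^{(5)}(2)] = 1/30240 × (-8.81242e-10 − (-13.1250)) = 0.000434028.
After k=3: 0.0824493.
k=4: B_{8}/(8)! × [f^{(7)}(27) − f^{(7)}(2)] = −1/1209600 × (-1.08795e-10 − (-295.312)) = -0.000244141.

S_4 ≈ 0.0822051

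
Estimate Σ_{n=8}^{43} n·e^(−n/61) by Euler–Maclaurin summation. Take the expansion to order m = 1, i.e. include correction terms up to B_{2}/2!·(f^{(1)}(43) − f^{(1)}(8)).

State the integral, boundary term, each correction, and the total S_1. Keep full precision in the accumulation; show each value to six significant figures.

S_1 ≈ 570.864

Integral: ∫_8^43 x·e^(−x/61) dx = 556.783.
Endpoint term: (f(8) + f(43))/2 = (7.01671 + 21.2484)/2 = 14.1326.
So far: 570.916.
k=1: B_{2}/(2)! × [f^{(1)}(43) − f^{(1)}(8)] = 1/12 × (0.145814 − 0.762060) = -0.0513538.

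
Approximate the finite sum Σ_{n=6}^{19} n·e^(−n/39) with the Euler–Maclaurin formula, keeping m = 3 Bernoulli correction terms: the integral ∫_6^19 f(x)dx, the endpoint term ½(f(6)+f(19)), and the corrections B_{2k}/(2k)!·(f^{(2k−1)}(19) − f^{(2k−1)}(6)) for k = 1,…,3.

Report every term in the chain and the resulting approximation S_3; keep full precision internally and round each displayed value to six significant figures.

The integral term ∫_6^19 x·e^(−x/39) dx = 115.069.
Boundary: ½(f(6) + f(19)) = ½(5.14442 + 11.6728) = 8.40860.
Running total after boundary: 123.478.
Order-1 term: 1/12 · (0.315055 − 0.725496) = -0.0342034.
Partial sum through k=1: 123.443.
Order-2 term: −1/720 · (0.00101497 − 0.00160441) = 8.18664e-07.
Partial sum through k=2: 123.443.
Order-3 term: 1/30240 · (1.19842e-06 − 1.79607e-06) = -1.97636e-11.

S_3 ≈ 123.443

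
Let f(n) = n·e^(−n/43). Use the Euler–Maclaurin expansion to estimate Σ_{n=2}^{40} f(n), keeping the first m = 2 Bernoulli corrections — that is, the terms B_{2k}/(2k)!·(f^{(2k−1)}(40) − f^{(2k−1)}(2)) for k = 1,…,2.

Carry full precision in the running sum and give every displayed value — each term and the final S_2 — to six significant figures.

Integral: ∫_2^40 x·e^(−x/43) dx = 439.226.
½[f(2) + f(40)] = ½[1.90911 + 15.7785] = 8.84379.
Integral + boundary = 448.070.
Order-1 term: 1/12 · (0.0275206 − 0.910156) = -0.0735529.
Running total after k=1: 447.996.
Order-2 term: −1/720 · (0.000441560 − 0.00152475) = 1.50443e-06.

S_2 ≈ 447.996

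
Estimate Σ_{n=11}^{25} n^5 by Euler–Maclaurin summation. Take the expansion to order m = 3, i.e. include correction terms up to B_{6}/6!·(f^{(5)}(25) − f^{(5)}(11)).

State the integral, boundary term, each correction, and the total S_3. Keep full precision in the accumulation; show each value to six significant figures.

S_3 ≈ 4.55148e+07

The integral term ∫_11^25 x^5 dx = 4.03948e+07.
Endpoint term: (f(11) + f(25))/2 = (161051 + 9.76562e+06)/2 = 4.96334e+06.
Integral + boundary = 4.53582e+07.
Order-1 term: 1/12 · (1.95312e+06 − 73205.0) = 156660.
Partial sum through k=1: 4.55148e+07.
Order-2 term: −1/720 · (37500.0 − 7260.00) = -42.0000.
Partial sum through k=2: 4.55148e+07.
Order-3 term: 1/30240 · (120.000 − 120.000) = 0.00000.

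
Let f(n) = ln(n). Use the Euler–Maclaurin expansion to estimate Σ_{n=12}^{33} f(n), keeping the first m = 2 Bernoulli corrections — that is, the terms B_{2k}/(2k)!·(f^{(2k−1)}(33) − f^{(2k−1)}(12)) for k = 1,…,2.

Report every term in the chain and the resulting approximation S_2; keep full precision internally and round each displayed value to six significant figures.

S_2 ≈ 67.5522

Integral: ∫_12^33 ln(x) dx = 64.5659.
Boundary: ½(f(12) + f(33)) = ½(2.48491 + 3.49651) = 2.99071.
Integral + boundary = 67.5566.
Order-1 term: 1/12 · (0.0303030 − 0.0833333) = -0.00441919.
After k=1: 67.5522.
Order-2 term: −1/720 · (5.56529e-05 − 0.00115741) = 1.53021e-06.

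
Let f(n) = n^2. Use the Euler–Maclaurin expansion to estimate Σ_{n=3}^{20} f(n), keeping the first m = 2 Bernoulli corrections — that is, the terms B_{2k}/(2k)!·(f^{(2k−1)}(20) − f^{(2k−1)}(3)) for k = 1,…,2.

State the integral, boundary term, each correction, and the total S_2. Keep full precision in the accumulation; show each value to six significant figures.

Integral: ∫_3^20 x^2 dx = 2657.67.
Endpoint term: (f(3) + f(20))/2 = (9.00000 + 400.000)/2 = 204.500.
Integral + boundary = 2862.17.
Order-1 term: 1/12 · (40.0000 − 6.00000) = 2.83333.
Partial sum through k=1: 2865.00.
Order-2 term: −1/720 · (0.00000 − 0.00000) = 0.00000.

S_2 ≈ 2865.00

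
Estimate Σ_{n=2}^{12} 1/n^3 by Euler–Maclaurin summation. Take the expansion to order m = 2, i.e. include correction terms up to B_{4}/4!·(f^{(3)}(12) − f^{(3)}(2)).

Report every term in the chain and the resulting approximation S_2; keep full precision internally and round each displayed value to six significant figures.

∫_2^12 1/x^3 dx evaluates to 0.121528.
½[f(2) + f(12)] = ½[0.125000 + 0.000578704] = 0.0627894.
Running total after boundary: 0.184317.
Correction k=1: B_{2}/2! · (f^{(1)}(12) − f^{(1)}(2)) = 1/12 · (-0.000144676 − (-0.187500)) = 0.0156129.
After k=1: 0.199930.
Correction k=2: B_{4}/4! · (f^{(3)}(12) − f^{(3)}(2)) = −1/720 · (-2.00939e-05 − (-0.937500)) = -0.00130206.

S_2 ≈ 0.198628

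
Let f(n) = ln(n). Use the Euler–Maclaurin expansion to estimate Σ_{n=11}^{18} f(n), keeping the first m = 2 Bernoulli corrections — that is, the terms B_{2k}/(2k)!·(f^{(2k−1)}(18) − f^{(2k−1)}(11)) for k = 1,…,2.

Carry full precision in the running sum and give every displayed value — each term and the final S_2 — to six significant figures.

S_2 ≈ 21.2910

Integral: ∫_11^18 ln(x) dx = 18.6498.
Endpoint term: (f(11) + f(18))/2 = (2.39790 + 2.89037)/2 = 2.64413.
Integral + boundary = 21.2940.
Correction k=1: B_{2}/2! · (f^{(1)}(18) − f^{(1)}(11)) = 1/12 · (0.0555556 − 0.0909091) = -0.00294613.
Partial sum through k=1: 21.2910.
Correction k=2: B_{4}/4! · (f^{(3)}(18) − f^{(3)}(11)) = −1/720 · (0.000342936 − 0.00150263) = 1.61069e-06.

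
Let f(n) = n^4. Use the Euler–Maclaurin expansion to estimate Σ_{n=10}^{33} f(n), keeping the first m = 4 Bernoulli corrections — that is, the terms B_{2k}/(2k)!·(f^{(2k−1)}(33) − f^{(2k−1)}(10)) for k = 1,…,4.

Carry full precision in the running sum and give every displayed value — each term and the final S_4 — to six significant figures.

Integral: ∫_10^33 x^4 dx = 7.80708e+06.
Boundary: ½(f(10) + f(33)) = ½(10000.0 + 1.18592e+06) = 597960.
So far: 8.40504e+06.
Correction k=1: B_{2}/2! · (f^{(1)}(33) − f^{(1)}(10)) = 1/12 · (143748 − 4000.00) = 11645.7.
After k=1: 8.41668e+06.
Correction k=2: B_{4}/4! · (f^{(3)}(33) − f^{(3)}(10)) = −1/720 · (792.000 − 240.000) = -0.766667.
After k=2: 8.41668e+06.
Correction k=3: B_{6}/6! · (f^{(5)}(33) − f^{(5)}(10)) = 1/30240 · (0.00000 − 0.00000) = 0.00000.
After k=3: 8.41668e+06.
Correction k=4: B_{8}/8! · (f^{(7)}(33) − f^{(7)}(10)) = −1/1209600 · (0.00000 − 0.00000) = 0.00000.

S_4 ≈ 8.41668e+06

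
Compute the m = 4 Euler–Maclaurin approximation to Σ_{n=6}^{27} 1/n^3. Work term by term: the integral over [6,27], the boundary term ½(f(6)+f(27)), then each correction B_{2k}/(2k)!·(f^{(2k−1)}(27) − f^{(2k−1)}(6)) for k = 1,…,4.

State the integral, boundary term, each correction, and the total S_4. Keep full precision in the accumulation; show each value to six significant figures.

Integral: ∫_6^27 1/x^3 dx = 0.0132030.
½[f(6) + f(27)] = ½[0.00462963 + 5.08053e-05] = 0.00234022.
So far: 0.0155432.
Order-1 term: 1/12 · (-5.64503e-06 − (-0.00231481)) = 0.000192431.
Partial sum through k=1: 0.0157357.
Order-2 term: −1/720 · (-1.54870e-07 − (-0.00128601)) = -1.78591e-06.
Partial sum through k=2: 0.0157339.
Order-3 term: 1/30240 · (-8.92258e-09 − (-0.00150034)) = 4.96142e-08.
Partial sum through k=3: 0.0157339.
Order-4 term: −1/1209600 · (-8.81242e-10 − (-0.00300069)) = -2.48073e-09.

S_4 ≈ 0.0157339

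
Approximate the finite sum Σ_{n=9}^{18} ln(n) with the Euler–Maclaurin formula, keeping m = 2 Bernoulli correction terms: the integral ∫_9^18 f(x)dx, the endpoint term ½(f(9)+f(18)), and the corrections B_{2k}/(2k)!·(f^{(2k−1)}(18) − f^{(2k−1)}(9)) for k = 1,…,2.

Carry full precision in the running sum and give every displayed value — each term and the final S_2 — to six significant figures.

Integral: ∫_9^18 ln(x) dx = 23.2517.
Boundary: ½(f(9) + f(18)) = ½(2.19722 + 2.89037) = 2.54380.
Running total after boundary: 25.7955.
k=1: B_{2}/(2)! × [f^{(1)}(18) − f^{(1)}(9)] = 1/12 × (0.0555556 − 0.111111) = -0.00462963.
After k=1: 25.7908.
k=2: B_{4}/(4)! × [f^{(3)}(18) − f^{(3)}(9)] = −1/720 × (0.000342936 − 0.00274348) = 3.33410e-06.

S_2 ≈ 25.7908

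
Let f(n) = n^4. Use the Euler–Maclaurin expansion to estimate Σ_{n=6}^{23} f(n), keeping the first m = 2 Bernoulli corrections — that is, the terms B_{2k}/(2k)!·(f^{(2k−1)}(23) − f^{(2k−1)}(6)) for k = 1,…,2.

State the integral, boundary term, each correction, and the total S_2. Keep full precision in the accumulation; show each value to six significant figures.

S_2 ≈ 1.43026e+06

∫_6^23 x^4 dx evaluates to 1.28571e+06.
Endpoint term: (f(6) + f(23))/2 = (1296.00 + 279841)/2 = 140568.
So far: 1.42628e+06.
Order-1 term: 1/12 · (48668.0 − 864.000) = 3983.67.
Partial sum through k=1: 1.43027e+06.
Order-2 term: −1/720 · (552.000 − 144.000) = -0.566667.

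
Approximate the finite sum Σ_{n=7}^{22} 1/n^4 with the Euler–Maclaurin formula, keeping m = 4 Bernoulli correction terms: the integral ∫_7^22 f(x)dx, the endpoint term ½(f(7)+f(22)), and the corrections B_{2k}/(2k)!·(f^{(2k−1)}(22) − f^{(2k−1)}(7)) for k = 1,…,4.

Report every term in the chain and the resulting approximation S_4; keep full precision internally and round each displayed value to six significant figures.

Integral: ∫_7^22 1/x^4 dx = 0.000940513.
½[f(7) + f(22)] = ½[0.000416493 + 4.26883e-06] = 0.000210381.
So far: 0.00115089.
k=1: B_{2}/(2)! × [f^{(1)}(22) − f^{(1)}(7)] = 1/12 × (-7.76152e-07 − (-0.000237996)) = 1.97683e-05.
After k=1: 0.00117066.
k=2: B_{4}/(4)! × [f^{(3)}(22) − f^{(3)}(7)] = −1/720 × (-4.81086e-08 − (-0.000145712)) = -2.02311e-07.
After k=2: 0.00117046.
k=3: B_{6}/(6)! × [f^{(5)}(22) − f^{(5)}(7)] = 1/30240 × (-5.56628e-09 − (-0.000166528)) = 5.50669e-09.
After k=3: 0.00117047.
k=4: B_{8}/(8)! × [f^{(7)}(22) − f^{(7)}(7)] = −1/1209600 × (-1.03505e-09 − (-0.000305868)) = -2.52866e-10.

S_4 ≈ 0.00117046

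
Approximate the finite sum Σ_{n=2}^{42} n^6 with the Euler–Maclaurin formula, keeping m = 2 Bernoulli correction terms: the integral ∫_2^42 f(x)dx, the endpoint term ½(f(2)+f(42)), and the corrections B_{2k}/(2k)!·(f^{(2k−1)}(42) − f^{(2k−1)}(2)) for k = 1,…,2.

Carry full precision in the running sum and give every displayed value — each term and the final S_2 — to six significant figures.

S_2 ≈ 3.57440e+10

Integral: ∫_2^42 x^6 dx = 3.29342e+10.
½[f(2) + f(42)] = ½[64.0000 + 5.48903e+09] = 2.74452e+09.
So far: 3.56787e+10.
k=1: B_{2}/(2)! × [f^{(1)}(42) − f^{(1)}(2)] = 1/12 × (7.84147e+08 − 192.000) = 6.53456e+07.
After k=1: 3.57441e+10.
k=2: B_{4}/(4)! × [f^{(3)}(42) − f^{(3)}(2)] = −1/720 × (8.89056e+06 − 960.000) = -12346.7.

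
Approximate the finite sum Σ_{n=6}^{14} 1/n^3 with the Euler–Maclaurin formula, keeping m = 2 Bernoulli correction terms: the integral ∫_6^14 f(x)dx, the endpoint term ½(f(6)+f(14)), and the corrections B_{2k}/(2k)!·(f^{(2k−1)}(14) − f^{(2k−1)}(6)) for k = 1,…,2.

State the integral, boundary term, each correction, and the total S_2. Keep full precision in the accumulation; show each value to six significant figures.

S_2 ≈ 0.0140195

∫_6^14 1/x^3 dx evaluates to 0.0113379.
Endpoint term: (f(6) + f(14))/2 = (0.00462963 + 0.000364431)/2 = 0.00249703.
Integral + boundary = 0.0138349.
Order-1 term: 1/12 · (-7.80925e-05 − (-0.00231481)) = 0.000186394.
Partial sum through k=1: 0.0140213.
Order-2 term: −1/720 · (-7.96862e-06 − (-0.00128601)) = -1.77506e-06.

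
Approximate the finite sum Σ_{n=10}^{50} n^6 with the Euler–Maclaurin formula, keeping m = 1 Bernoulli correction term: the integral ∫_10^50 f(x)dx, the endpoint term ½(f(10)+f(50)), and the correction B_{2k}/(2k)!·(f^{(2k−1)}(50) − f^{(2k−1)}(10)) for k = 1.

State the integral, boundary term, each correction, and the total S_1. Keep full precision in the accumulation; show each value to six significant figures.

S_1 ≈ 1.19575e+11

∫_10^50 x^6 dx evaluates to 1.11606e+11.
Boundary: ½(f(10) + f(50)) = ½(1.00000e+06 + 1.56250e+10) = 7.81300e+09.
So far: 1.19419e+11.
k=1: B_{2}/(2)! × [f^{(1)}(50) − f^{(1)}(10)] = 1/12 × (1.87500e+09 − 600000) = 1.56200e+08.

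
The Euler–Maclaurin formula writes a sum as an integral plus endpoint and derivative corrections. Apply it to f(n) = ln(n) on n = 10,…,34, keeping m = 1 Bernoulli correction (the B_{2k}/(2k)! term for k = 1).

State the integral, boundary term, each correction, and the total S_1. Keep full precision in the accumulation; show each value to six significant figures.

Integral: ∫_10^34 ln(x) dx = 72.8704.
Boundary: ½(f(10) + f(34)) = ½(2.30259 + 3.52636) = 2.91447.
Integral + boundary = 75.7849.
Order-1 term: 1/12 · (0.0294118 − 0.100000) = -0.00588235.

S_1 ≈ 75.7790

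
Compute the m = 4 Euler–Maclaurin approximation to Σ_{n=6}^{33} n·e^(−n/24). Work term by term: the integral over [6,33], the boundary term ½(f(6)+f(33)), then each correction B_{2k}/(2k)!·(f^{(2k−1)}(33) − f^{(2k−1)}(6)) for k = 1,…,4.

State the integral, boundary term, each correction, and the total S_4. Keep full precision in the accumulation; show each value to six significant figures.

The integral term ∫_6^33 x·e^(−x/24) dx = 214.852.
Boundary: ½(f(6) + f(33)) = ½(4.67280 + 8.34371) = 6.50826.
So far: 221.360.
Correction k=1: B_{2}/2! · (f^{(1)}(33) − f^{(1)}(6)) = 1/12 · (-0.0948148 − 0.584101) = -0.0565763.
Running total after k=1: 221.304.
Correction k=2: B_{4}/4! · (f^{(3)}(33) − f^{(3)}(6)) = −1/720 · (0.000713306 − 0.00371823) = 4.17351e-06.
Running total after k=2: 221.304.
Correction k=3: B_{6}/6! · (f^{(5)}(33) − f^{(5)}(6)) = 1/30240 · (2.76254e-06 − 1.11500e-05) = -2.77363e-10.
Running total after k=3: 221.304.
Correction k=4: B_{8}/8! · (f^{(7)}(33) − f^{(7)}(6)) = −1/1209600 · (7.44218e-09 − 2.75082e-08) = 1.65890e-14.

S_4 ≈ 221.304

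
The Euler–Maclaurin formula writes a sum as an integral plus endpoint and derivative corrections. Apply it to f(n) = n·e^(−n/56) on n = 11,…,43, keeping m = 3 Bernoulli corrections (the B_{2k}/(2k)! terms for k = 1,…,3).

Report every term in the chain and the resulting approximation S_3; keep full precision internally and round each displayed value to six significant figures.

The integral term ∫_11^43 x·e^(−x/56) dx = 510.417.
Endpoint term: (f(11) + f(43))/2 = (9.03826 + 19.9523)/2 = 14.4953.
Running total after boundary: 524.913.
Order-1 term: 1/12 · (0.107716 − 0.660263) = -0.0460456.
Running total after k=1: 524.867.
Order-2 term: −1/720 · (0.000330271 − 0.000734561) = 5.61514e-07.
Running total after k=2: 524.867.
Order-3 term: 1/30240 · (1.99679e-07 − 4.01332e-07) = -6.66844e-12.

S_3 ≈ 524.867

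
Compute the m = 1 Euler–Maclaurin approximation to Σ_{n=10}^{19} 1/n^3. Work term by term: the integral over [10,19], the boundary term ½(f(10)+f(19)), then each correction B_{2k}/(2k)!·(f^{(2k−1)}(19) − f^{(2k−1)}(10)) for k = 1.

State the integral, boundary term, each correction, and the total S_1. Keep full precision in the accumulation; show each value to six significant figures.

Integral: ∫_10^19 1/x^3 dx = 0.00361496.
Boundary: ½(f(10) + f(19)) = ½(0.00100000 + 0.000145794) = 0.000572897.
Integral + boundary = 0.00418786.
k=1: B_{2}/(2)! × [f^{(1)}(19) − f^{(1)}(10)] = 1/12 × (-2.30201e-05 − (-0.000300000)) = 2.30817e-05.

S_1 ≈ 0.00421094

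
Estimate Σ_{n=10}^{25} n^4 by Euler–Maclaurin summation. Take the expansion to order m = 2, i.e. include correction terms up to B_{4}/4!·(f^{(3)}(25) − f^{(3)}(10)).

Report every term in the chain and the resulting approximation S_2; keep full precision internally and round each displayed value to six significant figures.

S_2 ≈ 2.13831e+06

Integral: ∫_10^25 x^4 dx = 1.93312e+06.
½[f(10) + f(25)] = ½[10000.0 + 390625] = 200312.
Running total after boundary: 2.13344e+06.
Correction k=1: B_{2}/2! · (f^{(1)}(25) − f^{(1)}(10)) = 1/12 · (62500.0 − 4000.00) = 4875.00.
Running total after k=1: 2.13831e+06.
Correction k=2: B_{4}/4! · (f^{(3)}(25) − f^{(3)}(10)) = −1/720 · (600.000 − 240.000) = -0.500000.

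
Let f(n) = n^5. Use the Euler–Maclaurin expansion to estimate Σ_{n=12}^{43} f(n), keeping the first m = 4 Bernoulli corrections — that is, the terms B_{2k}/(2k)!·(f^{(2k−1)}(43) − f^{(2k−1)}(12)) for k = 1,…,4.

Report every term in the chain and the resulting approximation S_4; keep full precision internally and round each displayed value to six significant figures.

S_4 ≈ 1.12811e+09

Integral: ∫_12^43 x^5 dx = 1.05306e+09.
Boundary: ½(f(12) + f(43)) = ½(248832 + 1.47008e+08) = 7.36286e+07.
Integral + boundary = 1.12669e+09.
Order-1 term: 1/12 · (1.70940e+07 − 103680) = 1.41586e+06.
Partial sum through k=1: 1.12811e+09.
Order-2 term: −1/720 · (110940 − 8640.00) = -142.083.
Partial sum through k=2: 1.12811e+09.
Order-3 term: 1/30240 · (120.000 − 120.000) = 0.00000.
Partial sum through k=3: 1.12811e+09.
Order-4 term: −1/1209600 · (0.00000 − 0.00000) = 0.00000.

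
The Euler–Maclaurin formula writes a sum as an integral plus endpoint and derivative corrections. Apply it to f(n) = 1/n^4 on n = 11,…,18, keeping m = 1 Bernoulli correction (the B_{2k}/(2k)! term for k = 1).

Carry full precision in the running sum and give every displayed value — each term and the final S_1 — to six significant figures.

S_1 ≈ 0.000234089

Integral: ∫_11^18 1/x^4 dx = 0.000193282.
Endpoint term: (f(11) + f(18))/2 = (6.83013e-05 + 9.52599e-06)/2 = 3.89137e-05.
Running total after boundary: 0.000232196.
Correction k=1: B_{2}/2! · (f^{(1)}(18) − f^{(1)}(11)) = 1/12 · (-2.11689e-06 − (-2.48369e-05)) = 1.89333e-06.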